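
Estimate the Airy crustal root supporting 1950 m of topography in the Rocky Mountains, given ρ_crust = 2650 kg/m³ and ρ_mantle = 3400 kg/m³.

6890 m

By Archimedes' principle applied to the lithosphere: the weight of the topography is balanced by the buoyancy of the root, ρ_c h = (ρ_m − ρ_c) r.
r = h · ρ_c / (ρ_m − ρ_c) = 1950 m × 2650 / (3400 − 2650) = 6890 m.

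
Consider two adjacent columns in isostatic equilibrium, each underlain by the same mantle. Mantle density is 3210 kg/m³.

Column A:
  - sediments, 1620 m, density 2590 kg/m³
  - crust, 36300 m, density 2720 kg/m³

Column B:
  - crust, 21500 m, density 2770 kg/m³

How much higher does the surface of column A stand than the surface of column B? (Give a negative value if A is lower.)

For any compensation level in the mantle, the mantle terms cancel and isostasy reduces to e = (Σt_A − Σt_B) − (Σ(ρt)_A − Σ(ρt)_B) / ρ_m.
Σt_A = 37920 m; Σt_B = 21500 m; Σ(ρt)_A = 102931800; Σ(ρt)_B = 59555000 (in m·kg/m³).
e = (37920 − 21500) − (102931800 − 59555000) / 3210 = 2910 m.

2910 m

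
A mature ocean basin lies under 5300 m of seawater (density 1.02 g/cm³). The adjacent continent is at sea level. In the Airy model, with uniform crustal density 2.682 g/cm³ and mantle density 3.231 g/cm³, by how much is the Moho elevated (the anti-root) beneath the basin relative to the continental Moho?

16000 m

Balancing pressure at the compensation depth: replacing crust with seawater at the top is compensated by replacing crust with mantle at the base: d (ρ_c − ρ_w) = a (ρ_m − ρ_c).
a = d (ρ_c − ρ_w)/(ρ_m − ρ_c) = 5300 m × 1.662/0.549 = 16000 m.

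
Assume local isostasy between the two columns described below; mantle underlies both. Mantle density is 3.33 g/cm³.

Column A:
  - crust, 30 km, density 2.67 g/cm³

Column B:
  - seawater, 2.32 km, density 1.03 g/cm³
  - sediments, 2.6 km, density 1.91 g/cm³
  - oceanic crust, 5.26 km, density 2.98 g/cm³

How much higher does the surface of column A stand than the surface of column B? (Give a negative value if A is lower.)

2.68 km

For any compensation level in the mantle, the mantle terms cancel and isostasy reduces to e = (Σt_A − Σt_B) − (Σ(ρt)_A − Σ(ρt)_B) / ρ_m.
Σt_A = 30 km; Σt_B = 10.18 km; Σ(ρt)_A = 80.1; Σ(ρt)_B = 23.0304 (in km·g/cm³).
e = (30 − 10.18) − (80.1 − 23.0304) / 3.33 = 2.68 km.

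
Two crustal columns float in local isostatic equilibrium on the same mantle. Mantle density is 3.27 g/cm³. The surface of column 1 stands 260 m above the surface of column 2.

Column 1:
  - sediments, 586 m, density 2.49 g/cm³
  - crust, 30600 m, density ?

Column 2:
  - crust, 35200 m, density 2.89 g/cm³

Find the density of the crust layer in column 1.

Take the compensation level at the base of the deeper column (depth z_c below the surface of column 1) and equate Σ ρ_i t_i down to z_c; mantle fills any gap and the z_c terms cancel.
Column 1: 586×2.49 + 30600×ρ + (z_c − 31186)×3.27
Column 2: 260×0 + 35200×2.89 + (z_c − 260 − 35200)×3.27
The z_c×3.27 term appears on both sides and cancels. Collect the known terms of each column as K = Σ(ρt)_known − 3.27 × (depth of known layers): K_1 = 1459.14 − 3.27×31186 = −100519.08; K_2 = 101728 − 3.27×(260 + 35200) = −14226.2.
Balance: K_1 + 30600×ρ = K_2, so ρ = (K_2 − K_1)/30600 = 86292.9/30600 = 2.82 g/cm³.

2.82 g/cm³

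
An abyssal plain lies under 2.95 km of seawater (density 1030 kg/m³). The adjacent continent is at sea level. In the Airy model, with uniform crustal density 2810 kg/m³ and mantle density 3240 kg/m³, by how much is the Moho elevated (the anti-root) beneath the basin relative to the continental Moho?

12.2 km

In Airy isostatic equilibrium: replacing crust with seawater at the top is compensated by replacing crust with mantle at the base: d (ρ_c − ρ_w) = a (ρ_m − ρ_c).
a = d (ρ_c − ρ_w)/(ρ_m − ρ_c) = 2.95 km × 1780/430 = 12.2 km.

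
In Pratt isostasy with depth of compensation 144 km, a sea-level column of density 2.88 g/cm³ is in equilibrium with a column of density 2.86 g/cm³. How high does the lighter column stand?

1.01 km

ρ_ref D = ρ (D + h) → h = D (ρ_ref − ρ)/ρ.
h = 144 km × (2.88 − 2.86)/2.86 = 1.01 km.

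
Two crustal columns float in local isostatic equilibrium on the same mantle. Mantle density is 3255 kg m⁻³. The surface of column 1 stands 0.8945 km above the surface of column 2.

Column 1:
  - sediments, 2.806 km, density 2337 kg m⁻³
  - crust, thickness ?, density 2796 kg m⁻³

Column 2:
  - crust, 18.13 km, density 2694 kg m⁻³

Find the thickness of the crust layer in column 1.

Take the compensation level at the base of the deeper column (depth z_c below the surface of column 1) and equate Σ ρ_i t_i down to z_c; mantle fills any gap and the z_c terms cancel.
Column 1: 2.806×2337 + x×2796 + (z_c − 2.806 − x)×3255
Column 2: 0.8945×0 + 18.13×2694 + (z_c − 0.8945 − 18.13)×3255
The z_c×3255 term appears on both sides and cancels. Collect the known terms of each column as K = Σ(ρt)_known − 3255 × (depth of known layers): K_1 = 6557.622 − 3255×2.806 = −2575.908; K_2 = 48842.22 − 3255×(0.8945 + 18.13) = −13082.5275.
Balance: K_1 − x×(3255 − 2796) = K_2, so x = (K_1 − K_2)/(3255 − 2796) = 10506.6/459 = 22.9 km.

22.9 km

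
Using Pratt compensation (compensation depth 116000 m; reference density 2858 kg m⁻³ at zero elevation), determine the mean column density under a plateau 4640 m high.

Pratt balance: ρ_ref D = ρ (D + h).
ρ = ρ_ref D/(D + h) = 2858 × 116000 m/(116000 m + 4640 m) = 2750 kg m⁻³.

2750 kg m⁻³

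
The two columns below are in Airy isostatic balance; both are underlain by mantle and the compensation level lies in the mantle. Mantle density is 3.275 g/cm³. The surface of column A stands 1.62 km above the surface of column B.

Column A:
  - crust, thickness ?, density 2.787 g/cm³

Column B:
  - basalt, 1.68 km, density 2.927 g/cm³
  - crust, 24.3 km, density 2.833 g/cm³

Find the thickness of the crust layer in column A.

Take the compensation level at the base of the deeper column (depth z_c below the surface of column A) and equate Σ ρ_i t_i down to z_c; mantle fills any gap and the z_c terms cancel.
Column A: x×2.787 + (z_c − 0 − x)×3.275
Column B: 1.62×0 + 1.68×2.927 + 24.3×2.833 + (z_c − 1.62 − 25.98)×3.275
The z_c×3.275 term appears on both sides and cancels. Collect the known terms of each column as K = Σ(ρt)_known − 3.275 × (depth of known layers): K_A = 0 − 3.275×0 = 0; K_B = 73.75926 − 3.275×(1.62 + 25.98) = −16.63074.
Balance: K_A − x×(3.275 − 2.787) = K_B, so x = (K_A − K_B)/(3.275 − 2.787) = 16.6307/0.488 = 34.1 km.

34.1 km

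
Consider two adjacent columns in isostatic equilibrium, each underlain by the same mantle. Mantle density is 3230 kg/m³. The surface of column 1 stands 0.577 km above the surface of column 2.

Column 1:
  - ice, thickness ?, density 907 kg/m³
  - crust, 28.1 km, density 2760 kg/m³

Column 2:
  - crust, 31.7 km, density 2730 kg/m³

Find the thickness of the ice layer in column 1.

Take the compensation level at the base of the deeper column (depth z_c below the surface of column 1) and equate Σ ρ_i t_i down to z_c; mantle fills any gap and the z_c terms cancel.
Column 1: x×907 + 28.1×2760 + (z_c − 28.1 − x)×3230
Column 2: 0.577×0 + 31.7×2730 + (z_c − 0.577 − 31.7)×3230
The z_c×3230 term appears on both sides and cancels. Collect the known terms of each column as K = Σ(ρt)_known − 3230 × (depth of known layers): K_1 = 77556 − 3230×28.1 = −13207; K_2 = 86541 − 3230×(0.577 + 31.7) = −17713.71.
Balance: K_1 − x×(3230 − 907) = K_2, so x = (K_1 − K_2)/(3230 − 907) = 4506.71/2323 = 1.94 km.

1.94 km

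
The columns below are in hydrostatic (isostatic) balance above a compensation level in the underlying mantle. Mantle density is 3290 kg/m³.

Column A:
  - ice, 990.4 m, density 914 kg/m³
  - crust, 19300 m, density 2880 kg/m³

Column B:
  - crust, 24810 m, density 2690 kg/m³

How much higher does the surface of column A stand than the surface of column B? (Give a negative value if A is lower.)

For any compensation level in the mantle, the mantle terms cancel and isostasy reduces to e = (Σt_A − Σt_B) − (Σ(ρt)_A − Σ(ρt)_B) / ρ_m.
Σt_A = 20290.4 m; Σt_B = 24810 m; Σ(ρt)_A = 56489225.6; Σ(ρt)_B = 66738900 (in m·kg/m³).
e = (20290.4 − 24810) − (56489225.6 − 66738900) / 3290 = −1400 m.

−1400 m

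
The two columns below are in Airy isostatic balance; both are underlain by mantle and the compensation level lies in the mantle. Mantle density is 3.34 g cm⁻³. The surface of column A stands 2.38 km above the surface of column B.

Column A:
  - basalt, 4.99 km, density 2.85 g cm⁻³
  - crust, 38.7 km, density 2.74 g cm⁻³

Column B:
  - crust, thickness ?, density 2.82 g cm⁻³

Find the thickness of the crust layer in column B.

34.1 km

Take the compensation level at the base of the deeper column (depth z_c below the surface of column A) and equate Σ ρ_i t_i down to z_c; mantle fills any gap and the z_c terms cancel.
Column A: 4.99×2.85 + 38.7×2.74 + (z_c − 43.69)×3.34
Column B: 2.38×0 + x×2.82 + (z_c − 2.38 − 0 − x)×3.34
The z_c×3.34 term appears on both sides and cancels. Collect the known terms of each column as K = Σ(ρt)_known − 3.34 × (depth of known layers): K_A = 120.2595 − 3.34×43.69 = −25.6651; K_B = 0 − 3.34×(2.38 + 0) = −7.9492.
Balance: K_A = K_B − x×(3.34 − 2.82), so x = (K_B − K_A)/(3.34 − 2.82) = 17.7159/0.52 = 34.1 km.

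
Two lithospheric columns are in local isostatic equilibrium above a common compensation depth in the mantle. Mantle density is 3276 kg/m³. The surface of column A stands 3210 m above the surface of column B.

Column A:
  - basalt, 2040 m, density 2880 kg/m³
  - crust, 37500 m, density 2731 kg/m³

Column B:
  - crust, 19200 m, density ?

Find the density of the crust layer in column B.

Take the compensation level at the base of the deeper column (depth z_c below the surface of column A) and equate Σ ρ_i t_i down to z_c; mantle fills any gap and the z_c terms cancel.
Column A: 2040×2880 + 37500×2731 + (z_c − 39540)×3276
Column B: 3210×0 + 19200×ρ + (z_c − 3210 − 19200)×3276
The z_c×3276 term appears on both sides and cancels. Collect the known terms of each column as K = Σ(ρt)_known − 3276 × (depth of known layers): K_A = 108287700 − 3276×39540 = −21245340; K_B = 0 − 3276×(3210 + 19200) = −73415160.
Balance: K_A = K_B + 19200×ρ, so ρ = (K_A − K_B)/19200 = 52169800/19200 = 2720 kg/m³.

2720 kg/m³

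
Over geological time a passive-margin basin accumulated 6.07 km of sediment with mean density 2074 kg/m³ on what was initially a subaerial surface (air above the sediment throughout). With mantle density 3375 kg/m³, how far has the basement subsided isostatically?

3.73 km

Subaerial load: s = t ρ_sed / ρ_m = 6.07 km × 2074/3375 = 3.73 km.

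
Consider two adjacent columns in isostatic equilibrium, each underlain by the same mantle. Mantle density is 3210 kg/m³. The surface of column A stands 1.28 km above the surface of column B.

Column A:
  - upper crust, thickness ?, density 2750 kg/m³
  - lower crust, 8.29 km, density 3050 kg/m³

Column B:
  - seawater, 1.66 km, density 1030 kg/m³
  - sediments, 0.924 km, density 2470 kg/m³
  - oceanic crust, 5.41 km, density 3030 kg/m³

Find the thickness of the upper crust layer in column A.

Take the compensation level at the base of the deeper column (depth z_c below the surface of column A) and equate Σ ρ_i t_i down to z_c; mantle fills any gap and the z_c terms cancel.
Column A: x×2750 + 8.29×3050 + (z_c − 8.29 − x)×3210
Column B: 1.28×0 + 1.66×1030 + 0.924×2470 + 5.41×3030 + (z_c − 1.28 − 7.994)×3210
The z_c×3210 term appears on both sides and cancels. Collect the known terms of each column as K = Σ(ρt)_known − 3210 × (depth of known layers): K_A = 25284.5 − 3210×8.29 = −1326.4; K_B = 20384.38 − 3210×(1.28 + 7.994) = −9385.16.
Balance: K_A − x×(3210 − 2750) = K_B, so x = (K_A − K_B)/(3210 − 2750) = 8058.76/460 = 17.5 km.

17.5 km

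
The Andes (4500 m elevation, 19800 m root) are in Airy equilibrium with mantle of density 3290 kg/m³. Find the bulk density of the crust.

ρ_c h = (ρ_m − ρ_c) r → ρ_c (h + r) = ρ_m r → ρ_c = ρ_m r / (h + r).
ρ_c = 3290 × 19800 m / (4500 m + 19800 m) = 2680 kg/m³.

2680 kg/m³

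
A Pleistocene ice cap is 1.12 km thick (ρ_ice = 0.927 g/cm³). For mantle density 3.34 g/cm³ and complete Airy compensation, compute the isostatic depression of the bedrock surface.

By Archimedes' principle applied to the lithosphere: the ice load ρ_ice t is balanced by mantle displaced below, ρ_m s.
s = t ρ_ice / ρ_m = 1.12 km × 0.927/3.34 = 0.311 km.

0.311 km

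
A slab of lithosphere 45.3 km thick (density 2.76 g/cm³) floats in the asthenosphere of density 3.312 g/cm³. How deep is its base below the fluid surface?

37.8 km

Draft d = t ρ_obj/ρ_fluid = 45.3 km × 2.76/3.312 = 37.8 km.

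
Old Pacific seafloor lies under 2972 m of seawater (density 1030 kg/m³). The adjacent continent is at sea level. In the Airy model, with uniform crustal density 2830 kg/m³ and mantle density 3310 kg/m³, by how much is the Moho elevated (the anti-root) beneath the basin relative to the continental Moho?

Isostatic balance requires: replacing crust with seawater at the top is compensated by replacing crust with mantle at the base: d (ρ_c − ρ_w) = a (ρ_m − ρ_c).
a = d (ρ_c − ρ_w)/(ρ_m − ρ_c) = 2972 m × 1800/480 = 11100 m.

11100 m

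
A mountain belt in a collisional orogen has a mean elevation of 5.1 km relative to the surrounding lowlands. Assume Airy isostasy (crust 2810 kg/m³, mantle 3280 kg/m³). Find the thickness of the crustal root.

30.5 km

In Airy isostatic equilibrium: the weight of the topography is balanced by the buoyancy of the root, ρ_c h = (ρ_m − ρ_c) r.
r = h · ρ_c / (ρ_m − ρ_c) = 5.1 km × 2810 / (3280 − 2810) = 30.5 km.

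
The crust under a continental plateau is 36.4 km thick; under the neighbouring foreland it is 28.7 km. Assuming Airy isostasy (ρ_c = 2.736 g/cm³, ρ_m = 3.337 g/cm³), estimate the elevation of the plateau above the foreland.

Excess crust Δ = 36.4 km − 28.7 km = 7.7 km, split between elevation h and root r with h + r = Δ.
Airy balance ρ_c h = (ρ_m − ρ_c) r gives r = h ρ_c/(ρ_m − ρ_c), so h (1 + ρ_c/(ρ_m − ρ_c)) = Δ, i.e. h = Δ (ρ_m − ρ_c)/ρ_m.
h = 7.7 km × 0.601/3.337 = 1.39 km.

1.39 km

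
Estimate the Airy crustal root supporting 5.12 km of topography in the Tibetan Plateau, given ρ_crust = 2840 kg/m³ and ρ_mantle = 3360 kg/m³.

28 km

In Airy isostatic equilibrium: the weight of the topography is balanced by the buoyancy of the root, ρ_c h = (ρ_m − ρ_c) r.
r = h · ρ_c / (ρ_m − ρ_c) = 5.12 km × 2840 / (3360 − 2840) = 28 km.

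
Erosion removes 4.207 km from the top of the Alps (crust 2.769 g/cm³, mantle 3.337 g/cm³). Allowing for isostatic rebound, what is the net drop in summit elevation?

Rebound u = e ρ_c/ρ_m = 4.207 km × 2.769/3.337 = 3.491 km.
Net surface drop = e − u = 4.207 km − 3.491 km = e (ρ_m − ρ_c)/ρ_m = 0.716 km.

0.716 km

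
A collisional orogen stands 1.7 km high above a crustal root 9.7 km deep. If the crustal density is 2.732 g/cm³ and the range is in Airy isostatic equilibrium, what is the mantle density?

3.21 g/cm³

Airy balance: ρ_c h = (ρ_m − ρ_c) r → ρ_m = ρ_c (1 + h/r).
ρ_m = 2.732 × (1 + 1.7 km/9.7 km) = 3.21 g/cm³.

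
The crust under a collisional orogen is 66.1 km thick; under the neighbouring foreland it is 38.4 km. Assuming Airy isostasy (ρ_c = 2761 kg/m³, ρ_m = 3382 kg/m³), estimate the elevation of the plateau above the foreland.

5.09 km

Excess crust Δ = 66.1 km − 38.4 km = 27.7 km, split between elevation h and root r with h + r = Δ.
Airy balance ρ_c h = (ρ_m − ρ_c) r gives r = h ρ_c/(ρ_m − ρ_c), so h (1 + ρ_c/(ρ_m − ρ_c)) = Δ, i.e. h = Δ (ρ_m − ρ_c)/ρ_m.
h = 27.7 km × 621/3382 = 5.09 km.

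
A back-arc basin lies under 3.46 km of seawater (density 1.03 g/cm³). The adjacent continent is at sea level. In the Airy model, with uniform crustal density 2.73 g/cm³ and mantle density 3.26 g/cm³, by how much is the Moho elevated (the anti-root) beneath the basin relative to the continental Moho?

Equating mass per unit area of the two columns: replacing crust with seawater at the top is compensated by replacing crust with mantle at the base: d (ρ_c − ρ_w) = a (ρ_m − ρ_c).
a = d (ρ_c − ρ_w)/(ρ_m − ρ_c) = 3.46 km × 1.7/0.53 = 11.1 km.

11.1 km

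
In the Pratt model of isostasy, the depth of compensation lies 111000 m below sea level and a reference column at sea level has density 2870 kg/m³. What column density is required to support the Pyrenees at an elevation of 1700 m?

2830 kg/m³

Pratt balance: ρ_ref D = ρ (D + h).
ρ = ρ_ref D/(D + h) = 2870 × 111000 m/(111000 m + 1700 m) = 2830 kg/m³.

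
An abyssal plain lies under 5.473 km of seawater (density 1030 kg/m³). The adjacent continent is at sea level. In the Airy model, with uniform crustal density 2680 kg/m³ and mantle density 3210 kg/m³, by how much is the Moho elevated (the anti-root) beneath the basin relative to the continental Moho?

17 km

Equating mass per unit area of the two columns: replacing crust with seawater at the top is compensated by replacing crust with mantle at the base: d (ρ_c − ρ_w) = a (ρ_m − ρ_c).
a = d (ρ_c − ρ_w)/(ρ_m − ρ_c) = 5.473 km × 1650/530 = 17 km.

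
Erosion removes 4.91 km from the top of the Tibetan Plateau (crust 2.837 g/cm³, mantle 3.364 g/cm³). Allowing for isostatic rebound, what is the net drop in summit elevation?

0.769 km

Rebound u = e ρ_c/ρ_m = 4.91 km × 2.837/3.364 = 4.141 km.
Net surface drop = e − u = 4.91 km − 4.141 km = e (ρ_m − ρ_c)/ρ_m = 0.769 km.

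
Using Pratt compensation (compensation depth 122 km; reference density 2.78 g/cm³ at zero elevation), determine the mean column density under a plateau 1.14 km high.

Pratt balance: ρ_ref D = ρ (D + h).
ρ = ρ_ref D/(D + h) = 2.78 × 122 km/(122 km + 1.14 km) = 2.75 g/cm³.

2.75 g/cm³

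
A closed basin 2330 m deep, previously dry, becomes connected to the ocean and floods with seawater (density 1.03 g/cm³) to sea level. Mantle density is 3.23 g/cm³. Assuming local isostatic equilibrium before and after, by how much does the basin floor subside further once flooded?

1090 m

After flooding the water column is d + s deep. Its weight must equal the weight of mantle displaced by the extra subsidence s: (d + s) ρ_w = s ρ_m.
s = d ρ_w / (ρ_m − ρ_w) = 2330 m × 1.03/(3.23 − 1.03) = 1090 m.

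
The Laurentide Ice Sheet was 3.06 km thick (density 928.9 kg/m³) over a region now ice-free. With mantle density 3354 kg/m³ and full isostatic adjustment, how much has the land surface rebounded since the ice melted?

0.847 km

Removing the load lets mantle flow back in; uplift u satisfies ρ_ice t = ρ_m u.
u = t ρ_ice/ρ_m = 3.06 km × 928.9/3354 = 0.847 km.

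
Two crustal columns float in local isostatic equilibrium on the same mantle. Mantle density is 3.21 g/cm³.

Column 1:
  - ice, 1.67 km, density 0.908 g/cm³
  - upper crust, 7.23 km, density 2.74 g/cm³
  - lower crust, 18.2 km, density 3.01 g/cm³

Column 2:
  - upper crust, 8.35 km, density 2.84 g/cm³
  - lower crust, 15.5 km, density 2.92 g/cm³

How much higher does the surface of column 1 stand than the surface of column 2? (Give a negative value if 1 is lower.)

For any compensation level in the mantle, the mantle terms cancel and isostasy reduces to e = (Σt_1 − Σt_2) − (Σ(ρt)_1 − Σ(ρt)_2) / ρ_m.
Σt_1 = 27.1 km; Σt_2 = 23.85 km; Σ(ρt)_1 = 76.10856; Σ(ρt)_2 = 68.974 (in km·g/cm³).
e = (27.1 − 23.85) − (76.10856 − 68.974) / 3.21 = 1.03 km.

1.03 km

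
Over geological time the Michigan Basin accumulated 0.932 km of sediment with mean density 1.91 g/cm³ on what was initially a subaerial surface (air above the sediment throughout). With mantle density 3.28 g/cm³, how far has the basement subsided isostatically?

0.543 km

Subaerial load: s = t ρ_sed / ρ_m = 0.932 km × 1.91/3.28 = 0.543 km.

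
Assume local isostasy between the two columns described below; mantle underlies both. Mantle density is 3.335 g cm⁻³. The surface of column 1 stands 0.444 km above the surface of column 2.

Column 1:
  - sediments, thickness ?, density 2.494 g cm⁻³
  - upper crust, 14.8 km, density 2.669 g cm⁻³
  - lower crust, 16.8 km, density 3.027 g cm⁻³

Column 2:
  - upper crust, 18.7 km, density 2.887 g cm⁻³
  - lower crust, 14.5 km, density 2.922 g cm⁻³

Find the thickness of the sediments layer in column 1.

0.97 km

Take the compensation level at the base of the deeper column (depth z_c below the surface of column 1) and equate Σ ρ_i t_i down to z_c; mantle fills any gap and the z_c terms cancel.
Column 1: x×2.494 + 14.8×2.669 + 16.8×3.027 + (z_c − 31.6 − x)×3.335
Column 2: 0.444×0 + 18.7×2.887 + 14.5×2.922 + (z_c − 0.444 − 33.2)×3.335
The z_c×3.335 term appears on both sides and cancels. Collect the known terms of each column as K = Σ(ρt)_known − 3.335 × (depth of known layers): K_1 = 90.3548 − 3.335×31.6 = −15.0312; K_2 = 96.3559 − 3.335×(0.444 + 33.2) = −15.84684.
Balance: K_1 − x×(3.335 − 2.494) = K_2, so x = (K_1 − K_2)/(3.335 − 2.494) = 0.81564/0.841 = 0.97 km.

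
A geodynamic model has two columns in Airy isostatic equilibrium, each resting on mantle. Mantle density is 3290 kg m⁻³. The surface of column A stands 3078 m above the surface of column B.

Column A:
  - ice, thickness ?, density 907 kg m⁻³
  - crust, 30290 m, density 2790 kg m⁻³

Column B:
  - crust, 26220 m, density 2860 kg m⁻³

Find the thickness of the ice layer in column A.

2630 m

Take the compensation level at the base of the deeper column (depth z_c below the surface of column A) and equate Σ ρ_i t_i down to z_c; mantle fills any gap and the z_c terms cancel.
Column A: x×907 + 30290×2790 + (z_c − 30290 − x)×3290
Column B: 3078×0 + 26220×2860 + (z_c − 3078 − 26220)×3290
The z_c×3290 term appears on both sides and cancels. Collect the known terms of each column as K = Σ(ρt)_known − 3290 × (depth of known layers): K_A = 84509100 − 3290×30290 = −15145000; K_B = 74989200 − 3290×(3078 + 26220) = −21401220.
Balance: K_A − x×(3290 − 907) = K_B, so x = (K_A − K_B)/(3290 − 907) = 6256220/2383 = 2630 m.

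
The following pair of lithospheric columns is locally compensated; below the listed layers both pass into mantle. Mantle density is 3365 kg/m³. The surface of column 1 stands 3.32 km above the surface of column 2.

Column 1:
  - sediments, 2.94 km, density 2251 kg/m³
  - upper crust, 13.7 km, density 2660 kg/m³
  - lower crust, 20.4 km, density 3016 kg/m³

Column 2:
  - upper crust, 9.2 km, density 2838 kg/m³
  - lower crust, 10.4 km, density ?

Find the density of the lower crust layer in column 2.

2980 kg/m³

Take the compensation level at the base of the deeper column (depth z_c below the surface of column 1) and equate Σ ρ_i t_i down to z_c; mantle fills any gap and the z_c terms cancel.
Column 1: 2.94×2251 + 13.7×2660 + 20.4×3016 + (z_c − 37.04)×3365
Column 2: 3.32×0 + 9.2×2838 + 10.4×ρ + (z_c − 3.32 − 19.6)×3365
The z_c×3365 term appears on both sides and cancels. Collect the known terms of each column as K = Σ(ρt)_known − 3365 × (depth of known layers): K_1 = 104586.34 − 3365×37.04 = −20053.26; K_2 = 26109.6 − 3365×(3.32 + 19.6) = −51016.2.
Balance: K_1 = K_2 + 10.4×ρ, so ρ = (K_1 − K_2)/10.4 = 30962.9/10.4 = 2980 kg/m³.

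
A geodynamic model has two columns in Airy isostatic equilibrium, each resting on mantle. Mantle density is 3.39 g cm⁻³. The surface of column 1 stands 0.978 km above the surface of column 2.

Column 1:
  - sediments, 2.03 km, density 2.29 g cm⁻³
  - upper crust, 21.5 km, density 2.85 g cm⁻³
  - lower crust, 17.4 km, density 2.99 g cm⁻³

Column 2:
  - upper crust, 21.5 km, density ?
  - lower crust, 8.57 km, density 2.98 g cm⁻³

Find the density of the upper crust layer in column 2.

Take the compensation level at the base of the deeper column (depth z_c below the surface of column 1) and equate Σ ρ_i t_i down to z_c; mantle fills any gap and the z_c terms cancel.
Column 1: 2.03×2.29 + 21.5×2.85 + 17.4×2.99 + (z_c − 40.93)×3.39
Column 2: 0.978×0 + 21.5×ρ + 8.57×2.98 + (z_c − 0.978 − 30.07)×3.39
The z_c×3.39 term appears on both sides and cancels. Collect the known terms of each column as K = Σ(ρt)_known − 3.39 × (depth of known layers): K_1 = 117.9497 − 3.39×40.93 = −20.803; K_2 = 25.5386 − 3.39×(0.978 + 30.07) = −79.71412.
Balance: K_1 = K_2 + 21.5×ρ, so ρ = (K_1 − K_2)/21.5 = 58.9111/21.5 = 2.74 g cm⁻³.

2.74 g cm⁻³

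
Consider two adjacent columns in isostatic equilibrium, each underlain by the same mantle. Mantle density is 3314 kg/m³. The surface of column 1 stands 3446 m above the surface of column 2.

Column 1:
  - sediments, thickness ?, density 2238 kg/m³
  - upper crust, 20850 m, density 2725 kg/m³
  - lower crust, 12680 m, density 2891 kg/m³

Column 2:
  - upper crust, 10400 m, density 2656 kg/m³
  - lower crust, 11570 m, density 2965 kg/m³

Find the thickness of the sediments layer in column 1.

4330 m

Take the compensation level at the base of the deeper column (depth z_c below the surface of column 1) and equate Σ ρ_i t_i down to z_c; mantle fills any gap and the z_c terms cancel.
Column 1: x×2238 + 20850×2725 + 12680×2891 + (z_c − 33530 − x)×3314
Column 2: 3446×0 + 10400×2656 + 11570×2965 + (z_c − 3446 − 21970)×3314
The z_c×3314 term appears on both sides and cancels. Collect the known terms of each column as K = Σ(ρt)_known − 3314 × (depth of known layers): K_1 = 93474130 − 3314×33530 = −17644290; K_2 = 61927450 − 3314×(3446 + 21970) = −22301174.
Balance: K_1 − x×(3314 − 2238) = K_2, so x = (K_1 − K_2)/(3314 − 2238) = 4656880/1076 = 4330 m.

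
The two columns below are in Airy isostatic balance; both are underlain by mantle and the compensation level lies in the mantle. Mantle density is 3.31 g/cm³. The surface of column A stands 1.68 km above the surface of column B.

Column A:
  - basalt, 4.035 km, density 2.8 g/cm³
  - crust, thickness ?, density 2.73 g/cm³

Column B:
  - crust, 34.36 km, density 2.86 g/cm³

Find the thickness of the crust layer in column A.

32.7 km

Take the compensation level at the base of the deeper column (depth z_c below the surface of column A) and equate Σ ρ_i t_i down to z_c; mantle fills any gap and the z_c terms cancel.
Column A: 4.035×2.8 + x×2.73 + (z_c − 4.035 − x)×3.31
Column B: 1.68×0 + 34.36×2.86 + (z_c − 1.68 − 34.36)×3.31
The z_c×3.31 term appears on both sides and cancels. Collect the known terms of each column as K = Σ(ρt)_known − 3.31 × (depth of known layers): K_A = 11.298 − 3.31×4.035 = −2.05785; K_B = 98.2696 − 3.31×(1.68 + 34.36) = −21.0228.
Balance: K_A − x×(3.31 − 2.73) = K_B, so x = (K_A − K_B)/(3.31 − 2.73) = 18.965/0.58 = 32.7 km.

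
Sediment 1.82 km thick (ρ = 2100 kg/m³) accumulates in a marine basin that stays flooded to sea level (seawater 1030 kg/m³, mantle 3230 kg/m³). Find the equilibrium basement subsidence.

0.885 km

Submarine loading: the sediment displaces seawater, and the subsidence is in turn flooded, so s (ρ_m − ρ_w) = t (ρ_sed − ρ_w).
s = 1.82 km × (2100 − 1030) / (3230 − 1030) = 0.885 km.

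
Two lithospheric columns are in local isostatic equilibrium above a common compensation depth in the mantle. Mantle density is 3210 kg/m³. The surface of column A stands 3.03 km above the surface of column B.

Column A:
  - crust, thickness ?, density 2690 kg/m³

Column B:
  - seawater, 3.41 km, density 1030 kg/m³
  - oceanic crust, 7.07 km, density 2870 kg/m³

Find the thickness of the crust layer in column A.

Take the compensation level at the base of the deeper column (depth z_c below the surface of column A) and equate Σ ρ_i t_i down to z_c; mantle fills any gap and the z_c terms cancel.
Column A: x×2690 + (z_c − 0 − x)×3210
Column B: 3.03×0 + 3.41×1030 + 7.07×2870 + (z_c − 3.03 − 10.48)×3210
The z_c×3210 term appears on both sides and cancels. Collect the known terms of each column as K = Σ(ρt)_known − 3210 × (depth of known layers): K_A = 0 − 3210×0 = 0; K_B = 23803.2 − 3210×(3.03 + 10.48) = −19563.9.
Balance: K_A − x×(3210 − 2690) = K_B, so x = (K_A − K_B)/(3210 − 2690) = 19563.9/520 = 37.6 km.

37.6 km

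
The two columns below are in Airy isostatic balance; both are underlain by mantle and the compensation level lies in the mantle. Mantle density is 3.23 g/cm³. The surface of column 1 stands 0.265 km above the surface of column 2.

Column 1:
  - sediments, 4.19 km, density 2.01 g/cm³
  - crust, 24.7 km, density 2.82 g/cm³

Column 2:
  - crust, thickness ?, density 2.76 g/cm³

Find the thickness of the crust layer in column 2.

Take the compensation level at the base of the deeper column (depth z_c below the surface of column 1) and equate Σ ρ_i t_i down to z_c; mantle fills any gap and the z_c terms cancel.
Column 1: 4.19×2.01 + 24.7×2.82 + (z_c − 28.89)×3.23
Column 2: 0.265×0 + x×2.76 + (z_c − 0.265 − 0 − x)×3.23
The z_c×3.23 term appears on both sides and cancels. Collect the known terms of each column as K = Σ(ρt)_known − 3.23 × (depth of known layers): K_1 = 78.0759 − 3.23×28.89 = −15.2388; K_2 = 0 − 3.23×(0.265 + 0) = −0.85595.
Balance: K_1 = K_2 − x×(3.23 − 2.76), so x = (K_2 − K_1)/(3.23 − 2.76) = 14.3828/0.47 = 30.6 km.

30.6 km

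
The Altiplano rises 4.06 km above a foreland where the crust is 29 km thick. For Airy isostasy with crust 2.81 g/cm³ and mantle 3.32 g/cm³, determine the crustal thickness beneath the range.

55.4 km

Root depth r = h ρ_c / (ρ_m − ρ_c) = 4.06 km × 2.81 / 0.51 = 22.37 km.
Total thickness = T + h + r = 29 km + 4.06 km + 22.37 km = 55.4 km.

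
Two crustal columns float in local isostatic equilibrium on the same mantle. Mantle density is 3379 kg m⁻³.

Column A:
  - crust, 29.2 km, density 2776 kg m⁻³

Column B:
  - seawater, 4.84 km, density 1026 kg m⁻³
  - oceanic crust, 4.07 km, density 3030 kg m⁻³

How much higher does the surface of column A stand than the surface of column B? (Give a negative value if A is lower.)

For any compensation level in the mantle, the mantle terms cancel and isostasy reduces to e = (Σt_A − Σt_B) − (Σ(ρt)_A − Σ(ρt)_B) / ρ_m.
Σt_A = 29.2 km; Σt_B = 8.91 km; Σ(ρt)_A = 81059.2; Σ(ρt)_B = 17297.94 (in km·kg m⁻³).
e = (29.2 − 8.91) − (81059.2 − 17297.94) / 3379 = 1.42 km.

1.42 km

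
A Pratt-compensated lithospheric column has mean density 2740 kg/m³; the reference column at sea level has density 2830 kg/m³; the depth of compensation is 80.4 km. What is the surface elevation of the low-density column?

ρ_ref D = ρ (D + h) → h = D (ρ_ref − ρ)/ρ.
h = 80.4 km × (2830 − 2740)/2740 = 2.64 km.

2.64 km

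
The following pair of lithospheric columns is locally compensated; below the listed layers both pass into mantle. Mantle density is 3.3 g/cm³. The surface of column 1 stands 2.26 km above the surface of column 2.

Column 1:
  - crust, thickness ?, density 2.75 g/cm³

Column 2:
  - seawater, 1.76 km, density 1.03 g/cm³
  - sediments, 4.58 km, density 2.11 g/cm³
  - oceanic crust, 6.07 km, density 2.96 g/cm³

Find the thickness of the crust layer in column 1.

Take the compensation level at the base of the deeper column (depth z_c below the surface of column 1) and equate Σ ρ_i t_i down to z_c; mantle fills any gap and the z_c terms cancel.
Column 1: x×2.75 + (z_c − 0 − x)×3.3
Column 2: 2.26×0 + 1.76×1.03 + 4.58×2.11 + 6.07×2.96 + (z_c − 2.26 − 12.41)×3.3
The z_c×3.3 term appears on both sides and cancels. Collect the known terms of each column as K = Σ(ρt)_known − 3.3 × (depth of known layers): K_1 = 0 − 3.3×0 = 0; K_2 = 29.4438 − 3.3×(2.26 + 12.41) = −18.9672.
Balance: K_1 − x×(3.3 − 2.75) = K_2, so x = (K_1 − K_2)/(3.3 − 2.75) = 18.9672/0.55 = 34.5 km.

34.5 km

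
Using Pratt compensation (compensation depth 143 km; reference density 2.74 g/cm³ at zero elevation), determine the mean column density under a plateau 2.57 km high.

Pratt balance: ρ_ref D = ρ (D + h).
ρ = ρ_ref D/(D + h) = 2.74 × 143 km/(143 km + 2.57 km) = 2.69 g/cm³.

2.69 g/cm³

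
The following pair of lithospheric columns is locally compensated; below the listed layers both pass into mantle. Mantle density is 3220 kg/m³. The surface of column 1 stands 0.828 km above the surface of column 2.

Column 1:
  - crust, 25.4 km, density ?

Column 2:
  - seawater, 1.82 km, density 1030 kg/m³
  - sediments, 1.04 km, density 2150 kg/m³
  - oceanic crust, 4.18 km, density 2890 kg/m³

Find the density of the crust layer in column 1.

Take the compensation level at the base of the deeper column (depth z_c below the surface of column 1) and equate Σ ρ_i t_i down to z_c; mantle fills any gap and the z_c terms cancel.
Column 1: 25.4×ρ + (z_c − 25.4)×3220
Column 2: 0.828×0 + 1.82×1030 + 1.04×2150 + 4.18×2890 + (z_c − 0.828 − 7.04)×3220
The z_c×3220 term appears on both sides and cancels. Collect the known terms of each column as K = Σ(ρt)_known − 3220 × (depth of known layers): K_1 = 0 − 3220×25.4 = −81788; K_2 = 16190.8 − 3220×(0.828 + 7.04) = −9144.16.
Balance: K_1 + 25.4×ρ = K_2, so ρ = (K_2 − K_1)/25.4 = 72643.8/25.4 = 2860 kg/m³.

2860 kg/m³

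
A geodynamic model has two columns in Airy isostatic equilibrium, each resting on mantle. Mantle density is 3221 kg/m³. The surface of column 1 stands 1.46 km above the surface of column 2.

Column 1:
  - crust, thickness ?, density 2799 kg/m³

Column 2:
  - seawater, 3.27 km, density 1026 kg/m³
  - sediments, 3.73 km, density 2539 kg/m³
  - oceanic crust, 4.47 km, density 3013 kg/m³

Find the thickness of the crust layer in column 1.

36.4 km

Take the compensation level at the base of the deeper column (depth z_c below the surface of column 1) and equate Σ ρ_i t_i down to z_c; mantle fills any gap and the z_c terms cancel.
Column 1: x×2799 + (z_c − 0 − x)×3221
Column 2: 1.46×0 + 3.27×1026 + 3.73×2539 + 4.47×3013 + (z_c − 1.46 − 11.47)×3221
The z_c×3221 term appears on both sides and cancels. Collect the known terms of each column as K = Σ(ρt)_known − 3221 × (depth of known layers): K_1 = 0 − 3221×0 = 0; K_2 = 26293.6 − 3221×(1.46 + 11.47) = −15353.93.
Balance: K_1 − x×(3221 − 2799) = K_2, so x = (K_1 − K_2)/(3221 − 2799) = 15353.9/422 = 36.4 km.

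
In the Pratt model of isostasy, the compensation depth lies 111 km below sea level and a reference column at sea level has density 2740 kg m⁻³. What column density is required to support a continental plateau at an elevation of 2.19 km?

Pratt balance: ρ_ref D = ρ (D + h).
ρ = ρ_ref D/(D + h) = 2740 × 111 km/(111 km + 2.19 km) = 2690 kg m⁻³.

2690 kg m⁻³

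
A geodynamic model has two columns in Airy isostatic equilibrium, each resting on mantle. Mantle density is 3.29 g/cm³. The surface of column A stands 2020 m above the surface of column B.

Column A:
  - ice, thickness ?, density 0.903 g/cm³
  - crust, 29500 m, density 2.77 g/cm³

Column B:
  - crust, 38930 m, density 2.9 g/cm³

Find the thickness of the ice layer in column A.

Take the compensation level at the base of the deeper column (depth z_c below the surface of column A) and equate Σ ρ_i t_i down to z_c; mantle fills any gap and the z_c terms cancel.
Column A: x×0.903 + 29500×2.77 + (z_c − 29500 − x)×3.29
Column B: 2020×0 + 38930×2.9 + (z_c − 2020 − 38930)×3.29
The z_c×3.29 term appears on both sides and cancels. Collect the known terms of each column as K = Σ(ρt)_known − 3.29 × (depth of known layers): K_A = 81715 − 3.29×29500 = −15340; K_B = 112897 − 3.29×(2020 + 38930) = −21828.5.
Balance: K_A − x×(3.29 − 0.903) = K_B, so x = (K_A − K_B)/(3.29 − 0.903) = 6488.5/2.387 = 2720 m.

2720 m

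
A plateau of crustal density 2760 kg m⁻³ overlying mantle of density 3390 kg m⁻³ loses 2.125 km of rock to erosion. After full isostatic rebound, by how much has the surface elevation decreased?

0.395 km

Rebound u = e ρ_c/ρ_m = 2.125 km × 2760/3390 = 1.73 km.
Net surface drop = e − u = 2.125 km − 1.73 km = e (ρ_m − ρ_c)/ρ_m = 0.395 km.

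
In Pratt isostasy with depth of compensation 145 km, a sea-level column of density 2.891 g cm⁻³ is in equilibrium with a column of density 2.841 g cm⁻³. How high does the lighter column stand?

ρ_ref D = ρ (D + h) → h = D (ρ_ref − ρ)/ρ.
h = 145 km × (2.891 − 2.841)/2.841 = 2.55 km.

2.55 km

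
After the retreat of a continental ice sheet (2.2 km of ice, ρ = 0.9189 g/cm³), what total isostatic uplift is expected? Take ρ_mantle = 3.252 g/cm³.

Removing the load lets mantle flow back in; uplift u satisfies ρ_ice t = ρ_m u.
u = t ρ_ice/ρ_m = 2.2 km × 0.9189/3.252 = 0.622 km.

0.622 km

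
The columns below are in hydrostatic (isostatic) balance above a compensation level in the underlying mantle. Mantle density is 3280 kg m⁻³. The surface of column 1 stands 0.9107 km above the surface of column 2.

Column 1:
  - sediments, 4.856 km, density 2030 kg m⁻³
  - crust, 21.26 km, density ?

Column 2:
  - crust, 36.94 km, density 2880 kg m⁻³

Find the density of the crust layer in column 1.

Take the compensation level at the base of the deeper column (depth z_c below the surface of column 1) and equate Σ ρ_i t_i down to z_c; mantle fills any gap and the z_c terms cancel.
Column 1: 4.856×2030 + 21.26×ρ + (z_c − 26.116)×3280
Column 2: 0.9107×0 + 36.94×2880 + (z_c − 0.9107 − 36.94)×3280
The z_c×3280 term appears on both sides and cancels. Collect the known terms of each column as K = Σ(ρt)_known − 3280 × (depth of known layers): K_1 = 9857.68 − 3280×26.116 = −75802.8; K_2 = 106387.2 − 3280×(0.9107 + 36.94) = −17763.096.
Balance: K_1 + 21.26×ρ = K_2, so ρ = (K_2 − K_1)/21.26 = 58039.7/21.26 = 2730 kg m⁻³.

2730 kg m⁻³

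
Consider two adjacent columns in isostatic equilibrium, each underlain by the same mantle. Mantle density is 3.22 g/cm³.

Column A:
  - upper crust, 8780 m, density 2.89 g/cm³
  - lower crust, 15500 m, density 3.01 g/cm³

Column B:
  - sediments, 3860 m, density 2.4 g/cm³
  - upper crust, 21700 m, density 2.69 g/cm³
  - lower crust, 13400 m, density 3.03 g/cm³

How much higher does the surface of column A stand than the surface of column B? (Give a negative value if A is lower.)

For any compensation level in the mantle, the mantle terms cancel and isostasy reduces to e = (Σt_A − Σt_B) − (Σ(ρt)_A − Σ(ρt)_B) / ρ_m.
Σt_A = 24280 m; Σt_B = 38960 m; Σ(ρt)_A = 72029.2; Σ(ρt)_B = 108239 (in m·g/cm³).
e = (24280 − 38960) − (72029.2 − 108239) / 3.22 = −3430 m.

−3430 m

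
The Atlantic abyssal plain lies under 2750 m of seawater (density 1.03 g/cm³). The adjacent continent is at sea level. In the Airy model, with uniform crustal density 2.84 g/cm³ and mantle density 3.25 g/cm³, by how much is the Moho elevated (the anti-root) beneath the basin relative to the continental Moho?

By Archimedes' principle applied to the lithosphere: replacing crust with seawater at the top is compensated by replacing crust with mantle at the base: d (ρ_c − ρ_w) = a (ρ_m − ρ_c).
a = d (ρ_c − ρ_w)/(ρ_m − ρ_c) = 2750 m × 1.81/0.41 = 12100 m.

12100 m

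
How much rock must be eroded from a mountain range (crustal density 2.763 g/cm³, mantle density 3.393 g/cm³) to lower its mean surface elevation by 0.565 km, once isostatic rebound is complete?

Net drop Δ = e − u = e − e ρ_c/ρ_m = e (ρ_m − ρ_c)/ρ_m.
e = Δ ρ_m/(ρ_m − ρ_c) = 0.565 km × 3.393/0.63 = 3.04 km.

3.04 km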